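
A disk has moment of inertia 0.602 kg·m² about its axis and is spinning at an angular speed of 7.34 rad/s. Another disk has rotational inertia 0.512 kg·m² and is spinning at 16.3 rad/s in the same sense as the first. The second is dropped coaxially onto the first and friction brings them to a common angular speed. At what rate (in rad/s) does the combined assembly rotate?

The coupling torques are internal; angular momentum about the shared axis is conserved.
Taking A's sense as positive: L = (0.6020)(7.34) + (0.5120)(16.3) = 12.76 kg·m²·rad/s.
Combined I = 0.6020 + 0.5120 = 1.114 kg·m².
ω_f = L / I = 12.76 / 1.114 = 11.46 rad/s.

|ω_f| ≈ 11.5 rad/s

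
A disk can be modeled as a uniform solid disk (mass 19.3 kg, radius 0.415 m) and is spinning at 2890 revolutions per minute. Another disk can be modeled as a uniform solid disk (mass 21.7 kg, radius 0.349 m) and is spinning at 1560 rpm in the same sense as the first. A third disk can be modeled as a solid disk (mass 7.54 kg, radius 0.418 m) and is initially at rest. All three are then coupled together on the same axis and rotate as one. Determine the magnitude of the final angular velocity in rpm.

No external torque acts about the common axis, so total angular momentum is conserved.
Moments of inertia: I_A = ½(19.3)(0.415)² = 1.662 kg·m²; I_B = ½(21.7)(0.349)² = 1.322 kg·m²; I_C = ½(7.54)(0.418)² = 0.6587 kg·m².
Taking A's sense as positive: L = (1.662)(2890) + (1.322)(1560) = 6865 kg·m²·rpm.
Combined I = 1.662 + 1.322 + 0.6587 = 3.642 kg·m².
ω_f = L / I = 6865 / 3.642 = 1885 rpm.

|ω_f| ≈ 1880 rpm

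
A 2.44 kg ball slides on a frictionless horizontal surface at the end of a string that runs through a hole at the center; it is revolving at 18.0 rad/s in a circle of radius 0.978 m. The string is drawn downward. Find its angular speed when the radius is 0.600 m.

No torque about the axis ⇒ m r₁² ω₁ = m r₂² ω₂.
ω₂ = ω₁ (r₁/r₂)² = (18.0)(0.978/0.600)² = 47.82 rad/s.

ω₂ ≈ 47.8 rad/s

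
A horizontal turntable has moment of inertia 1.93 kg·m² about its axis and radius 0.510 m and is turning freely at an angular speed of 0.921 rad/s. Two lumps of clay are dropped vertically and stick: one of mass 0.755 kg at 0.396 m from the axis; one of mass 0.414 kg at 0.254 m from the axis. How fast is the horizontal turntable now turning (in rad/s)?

ω_f ≈ 0.857 rad/s

The added mass arrives with no angular momentum about the axis, and any external torque about the axis is negligible, so the system's angular momentum is conserved.
Added inertia Σmr² = (0.755)(0.396)² + (0.414)(0.254)² = 0.1451 kg·m²; I_f = 1.930 + 0.1451 = 2.075 kg·m².
ω_f = I_p ω_i / I_f = (1.930)(0.921) / 2.075 = 0.8566 rad/s.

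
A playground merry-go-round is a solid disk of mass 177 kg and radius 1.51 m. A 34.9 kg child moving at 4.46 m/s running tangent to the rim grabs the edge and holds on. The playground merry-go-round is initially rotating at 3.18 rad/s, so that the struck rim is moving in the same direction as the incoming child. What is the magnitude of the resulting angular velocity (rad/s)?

|ω_f| ≈ 3.12 rad/s

The axle reaction passes through the axle and exerts no torque about it; angular momentum about the axle is conserved through the impact.
I_p = ½(177)(1.51)² = 201.8 kg·m². Taking the sense of the child's angular momentum as positive, L_{child} = m v R = (34.9)(4.46)(1.51) = 235.0 kg·m²/s.
L_i = +I_p ω_p + m v R = +(201.8)(3.18) + 235.0 = 876.7 kg·m²/s.
After sticking, I_f = I_p + m R² = 201.8 + (34.9)(1.51)² = 281.4 kg·m².
ω_f = L_i / I_f = 876.7 / 281.4 = 3.116 rad/s.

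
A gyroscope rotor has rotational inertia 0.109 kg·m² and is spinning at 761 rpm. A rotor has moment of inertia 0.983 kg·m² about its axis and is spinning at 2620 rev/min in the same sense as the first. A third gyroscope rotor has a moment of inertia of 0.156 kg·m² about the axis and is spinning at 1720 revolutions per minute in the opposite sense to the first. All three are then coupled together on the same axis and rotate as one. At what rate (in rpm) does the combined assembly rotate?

No external torque acts about the common axis, so total angular momentum is conserved.
Taking A's sense as positive: L = (0.1090)(761) + (0.9830)(2620) − (0.1560)(1720) = 2390 kg·m²·rpm.
Combined I = 0.1090 + 0.9830 + 0.1560 = 1.248 kg·m².
ω_f = L / I = 2390 / 1.248 = 1915 rpm.

|ω_f| ≈ 1920 rpm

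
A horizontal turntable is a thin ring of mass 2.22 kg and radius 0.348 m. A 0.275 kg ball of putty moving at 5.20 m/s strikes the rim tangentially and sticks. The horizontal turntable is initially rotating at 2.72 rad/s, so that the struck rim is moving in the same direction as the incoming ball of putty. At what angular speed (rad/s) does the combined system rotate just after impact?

About the axle the impulsive forces during the collision are internal, so angular momentum about that axis is conserved.
I_p = (2.22)(0.348)² = 0.2689 kg·m². Taking the sense of the ball of putty's angular momentum as positive, L_{ball} = m v R = (0.275)(5.20)(0.348) = 0.4976 kg·m²/s.
L_i = +I_p ω_p + m v R = +(0.2689)(2.72) + 0.4976 = 1.229 kg·m²/s.
After sticking, I_f = I_p + m R² = 0.2689 + (0.275)(0.348)² = 0.3022 kg·m².
ω_f = L_i / I_f = 1.229 / 0.3022 = 4.067 rad/s.

|ω_f| ≈ 4.07 rad/s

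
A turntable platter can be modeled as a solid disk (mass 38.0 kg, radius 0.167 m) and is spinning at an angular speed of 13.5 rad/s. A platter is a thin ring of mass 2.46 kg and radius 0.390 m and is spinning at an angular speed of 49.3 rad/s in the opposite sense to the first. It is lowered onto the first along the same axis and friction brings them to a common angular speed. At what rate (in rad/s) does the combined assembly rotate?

The coupling torques are internal; angular momentum about the shared axis is conserved.
Moments of inertia: I_A = ½(38.0)(0.167)² = 0.5299 kg·m²; I_B = (2.46)(0.390)² = 0.3742 kg·m².
Taking A's sense as positive: L = (0.5299)(13.5) − (0.3742)(49.3) = -11.29 kg·m²·rad/s.
Combined I = 0.5299 + 0.3742 = 0.9041 kg·m².
ω_f = L / I = -11.29 / 0.9041 = -12.49 rad/s.

|ω_f| ≈ 12.5 rad/s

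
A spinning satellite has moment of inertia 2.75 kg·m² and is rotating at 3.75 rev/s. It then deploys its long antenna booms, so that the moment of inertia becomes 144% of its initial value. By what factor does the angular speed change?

With no external torque about the axis, L is conserved: I₁ω₁ = I₂ω₂.
I₂ = 1.44 × 2.75 = 3.960 kg·m².
ω₂/ω₁ = I₁/I₂ = 2.750 / 3.960 = 0.6944.

ω₂/ω₁ ≈ 0.694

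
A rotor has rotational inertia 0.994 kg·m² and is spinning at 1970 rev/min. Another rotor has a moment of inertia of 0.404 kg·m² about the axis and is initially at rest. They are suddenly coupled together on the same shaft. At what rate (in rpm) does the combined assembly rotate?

|ω_f| ≈ 1400 rpm

No external torque acts about the common axis, so total angular momentum is conserved.
Taking A's sense as positive: L = (0.9940)(1970) = 1958 kg·m²·rpm.
Combined I = 0.9940 + 0.4040 = 1.398 kg·m².
ω_f = L / I = 1958 / 1.398 = 1401 rpm.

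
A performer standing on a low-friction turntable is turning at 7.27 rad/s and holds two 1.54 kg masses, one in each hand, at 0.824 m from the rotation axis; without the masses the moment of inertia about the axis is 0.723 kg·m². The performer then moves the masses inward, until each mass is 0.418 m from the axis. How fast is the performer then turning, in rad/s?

Angular momentum about the spin axis is conserved since the torque about it is zero.
I₁ = 0.723 + 2(1.54)(0.824)² = 2.814 kg·m²; I₂ = 0.723 + 2(1.54)(0.418)² = 1.261 kg·m².
ω₂ = I₁ω₁ / I₂ = (2.814)(7.27 rad/s) / (1.261) = 16.22 rad/s.

ω₂ ≈ 16.2 rad/s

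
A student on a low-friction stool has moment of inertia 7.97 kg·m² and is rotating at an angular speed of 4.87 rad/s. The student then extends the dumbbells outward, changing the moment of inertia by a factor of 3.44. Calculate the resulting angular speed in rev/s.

ω₂ ≈ 0.225 rev/s

With no external torque about the axis, L is conserved: I₁ω₁ = I₂ω₂.
I₂ = 3.44 × 7.97 = 27.42 kg·m².
ω₂ = I₁ω₁ / I₂ = (7.970)(4.87 rad/s) / (27.42) = 1.416 rad/s = 0.2253 rev/s.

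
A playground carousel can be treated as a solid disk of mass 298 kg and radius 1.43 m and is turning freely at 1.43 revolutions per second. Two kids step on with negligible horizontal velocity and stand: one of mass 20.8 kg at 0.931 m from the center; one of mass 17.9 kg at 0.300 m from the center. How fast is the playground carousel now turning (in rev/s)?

ω_f ≈ 1.34 rev/s

No external torque acts about the center; L_before = L_after.
I_p = ½(298)(1.43)² = 304.7 kg·m².
Added inertia Σmr² = (20.8)(0.931)² + (17.9)(0.300)² = 19.64 kg·m²; I_f = 304.7 + 19.64 = 324.3 kg·m².
ω_f = I_p ω_i / I_f = (304.7)(1.43) / 324.3 = 1.343 rev/s.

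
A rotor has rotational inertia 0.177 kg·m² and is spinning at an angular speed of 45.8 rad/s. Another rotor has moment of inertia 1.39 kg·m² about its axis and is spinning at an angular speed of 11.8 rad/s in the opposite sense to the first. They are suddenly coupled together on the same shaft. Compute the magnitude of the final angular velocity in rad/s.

|ω_f| ≈ 5.29 rad/s

The coupling torques are internal; angular momentum about the shared axis is conserved.
Taking A's sense as positive: L = (0.1770)(45.8) − (1.390)(11.8) = -8.295 kg·m²·rad/s.
Combined I = 0.1770 + 1.390 = 1.567 kg·m².
ω_f = L / I = -8.295 / 1.567 = -5.294 rad/s.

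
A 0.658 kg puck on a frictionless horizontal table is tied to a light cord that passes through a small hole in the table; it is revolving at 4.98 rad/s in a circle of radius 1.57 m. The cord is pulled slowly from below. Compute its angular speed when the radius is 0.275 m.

ω₂ ≈ 162 rad/s

The constraining force is radial, so m r² ω about the center is conserved.
ω₂ = ω₁ (r₁/r₂)² = (4.98)(1.57/0.275)² = 162.3 rad/s.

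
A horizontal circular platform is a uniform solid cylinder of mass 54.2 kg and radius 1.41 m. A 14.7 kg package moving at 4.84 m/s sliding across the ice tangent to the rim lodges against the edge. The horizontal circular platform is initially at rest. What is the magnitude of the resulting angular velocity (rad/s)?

|ω_f| ≈ 1.21 rad/s

The axle reaction passes through the central axle and exerts no torque about it; angular momentum about the central axle is conserved through the impact.
I_p = ½(54.2)(1.41)² = 53.88 kg·m². Taking the sense of the package's angular momentum as positive, L_{package} = m v R = (14.7)(4.84)(1.41) = 100.3 kg·m²/s.
L_i = 0 + 100.3 = 100.3 kg·m²/s.
After sticking, I_f = I_p + m R² = 53.88 + (14.7)(1.41)² = 83.10 kg·m².
ω_f = L_i / I_f = 100.3 / 83.10 = 1.207 rad/s.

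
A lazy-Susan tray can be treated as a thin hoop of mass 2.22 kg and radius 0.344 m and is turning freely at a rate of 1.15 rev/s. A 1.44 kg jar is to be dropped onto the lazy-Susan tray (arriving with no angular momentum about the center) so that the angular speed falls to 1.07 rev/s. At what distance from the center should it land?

No external torque acts about the center; L_before = L_after.
I_p = (2.22)(0.344)² = 0.2627 kg·m².
I_p ω_i = (I_p + m r²) ω_f ⇒ m r² = I_p(ω_i/ω_f − 1) = 0.2627(1.15/1.07 − 1) = 0.01964 kg·m².
r = √(0.01964/1.44) = 0.1168 m.

r ≈ 0.117 m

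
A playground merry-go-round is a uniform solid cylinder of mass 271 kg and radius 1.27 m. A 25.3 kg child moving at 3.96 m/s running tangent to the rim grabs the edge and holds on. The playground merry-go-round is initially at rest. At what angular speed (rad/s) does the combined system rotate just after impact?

|ω_f| ≈ 0.491 rad/s

About the axle the impulsive forces during the collision are internal, so angular momentum about that axis is conserved.
I_p = ½(271)(1.27)² = 218.5 kg·m². Taking the sense of the child's angular momentum as positive, L_{child} = m v R = (25.3)(3.96)(1.27) = 127.2 kg·m²/s.
L_i = 0 + 127.2 = 127.2 kg·m²/s.
After sticking, I_f = I_p + m R² = 218.5 + (25.3)(1.27)² = 259.4 kg·m².
ω_f = L_i / I_f = 127.2 / 259.4 = 0.4906 rad/s.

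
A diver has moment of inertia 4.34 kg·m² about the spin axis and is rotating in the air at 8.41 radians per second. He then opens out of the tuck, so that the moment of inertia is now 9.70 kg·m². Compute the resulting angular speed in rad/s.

Angular momentum about the spin axis is conserved since the torque about it is zero.
ω₂ = I₁ω₁ / I₂ = (4.340)(8.41 rad/s) / (9.700) = 3.763 rad/s.

ω₂ ≈ 3.76 rad/s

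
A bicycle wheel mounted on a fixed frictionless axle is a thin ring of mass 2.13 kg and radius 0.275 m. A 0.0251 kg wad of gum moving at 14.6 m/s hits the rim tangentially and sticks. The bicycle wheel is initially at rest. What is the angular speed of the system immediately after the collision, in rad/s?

About the axle the impulsive forces during the collision are internal, so angular momentum about that axis is conserved.
I_p = (2.13)(0.275)² = 0.1611 kg·m². Taking the sense of the wad of gum's angular momentum as positive, L_{wad} = m v R = (0.0251)(14.6)(0.275) = 0.1008 kg·m²/s.
L_i = 0 + 0.1008 = 0.1008 kg·m²/s.
After sticking, I_f = I_p + m R² = 0.1611 + (0.0251)(0.275)² = 0.1630 kg·m².
ω_f = L_i / I_f = 0.1008 / 0.1630 = 0.6183 rad/s.

|ω_f| ≈ 0.618 rad/s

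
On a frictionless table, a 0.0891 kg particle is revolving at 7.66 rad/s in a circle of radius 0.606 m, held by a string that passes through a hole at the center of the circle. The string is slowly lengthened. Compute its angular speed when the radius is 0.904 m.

The constraining force is radial, so m r² ω about the center is conserved.
ω₂ = ω₁ (r₁/r₂)² = (7.66)(0.606/0.904)² = 3.442 rad/s.

ω₂ ≈ 3.44 rad/s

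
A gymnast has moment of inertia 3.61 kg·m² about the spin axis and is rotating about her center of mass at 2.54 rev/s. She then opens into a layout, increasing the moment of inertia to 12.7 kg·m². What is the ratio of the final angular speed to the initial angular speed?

ω₂/ω₁ ≈ 0.284

With no external torque about the axis, L is conserved: I₁ω₁ = I₂ω₂.
ω₂/ω₁ = I₁/I₂ = 3.610 / 12.70 = 0.2843.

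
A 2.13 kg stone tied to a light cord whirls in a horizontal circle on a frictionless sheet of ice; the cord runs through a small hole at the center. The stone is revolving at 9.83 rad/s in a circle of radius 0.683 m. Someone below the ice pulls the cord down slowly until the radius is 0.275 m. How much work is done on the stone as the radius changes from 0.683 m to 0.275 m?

No torque about the axis ⇒ m r₁² ω₁ = m r₂² ω₂.
ω₂ = ω₁ (r₁/r₂)² = (9.83)(0.683/0.275)² = 60.64 rad/s.
W = ΔKE = ½m(v₂² − v₁²) = 248.1 J.

W ≈ 248 J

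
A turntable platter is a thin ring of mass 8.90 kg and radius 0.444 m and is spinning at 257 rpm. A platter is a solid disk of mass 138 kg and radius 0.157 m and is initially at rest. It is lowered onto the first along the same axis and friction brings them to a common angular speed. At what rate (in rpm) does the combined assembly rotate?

|ω_f| ≈ 130 rpm

The coupling torques are internal; angular momentum about the shared axis is conserved.
Moments of inertia: I_A = (8.90)(0.444)² = 1.755 kg·m²; I_B = ½(138)(0.157)² = 1.701 kg·m².
Taking A's sense as positive: L = (1.755)(257) = 450.9 kg·m²·rpm.
Combined I = 1.755 + 1.701 = 3.455 kg·m².
ω_f = L / I = 450.9 / 3.455 = 130.5 rpm.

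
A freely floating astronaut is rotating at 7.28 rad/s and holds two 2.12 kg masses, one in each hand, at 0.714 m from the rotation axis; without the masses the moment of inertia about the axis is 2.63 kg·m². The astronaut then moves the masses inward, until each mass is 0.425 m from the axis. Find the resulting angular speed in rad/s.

With no external torque about the axis, L is conserved: I₁ω₁ = I₂ω₂.
I₁ = 2.63 + 2(2.12)(0.714)² = 4.792 kg·m²; I₂ = 2.63 + 2(2.12)(0.425)² = 3.396 kg·m².
ω₂ = I₁ω₁ / I₂ = (4.792)(7.28 rad/s) / (3.396) = 10.27 rad/s.

ω₂ ≈ 10.3 rad/s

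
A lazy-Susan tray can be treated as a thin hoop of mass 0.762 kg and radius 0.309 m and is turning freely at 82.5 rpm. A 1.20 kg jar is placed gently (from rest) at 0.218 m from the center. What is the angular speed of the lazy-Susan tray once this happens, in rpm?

No external torque acts about the center; L_before = L_after.
I_p = (0.762)(0.309)² = 0.07276 kg·m².
Added inertia Σmr² = (1.20)(0.218)² = 0.05703 kg·m²; I_f = 0.07276 + 0.05703 = 0.1298 kg·m².
ω_f = I_p ω_i / I_f = (0.07276)(82.5) / 0.1298 = 46.25 rpm.

ω_f ≈ 46.2 rpm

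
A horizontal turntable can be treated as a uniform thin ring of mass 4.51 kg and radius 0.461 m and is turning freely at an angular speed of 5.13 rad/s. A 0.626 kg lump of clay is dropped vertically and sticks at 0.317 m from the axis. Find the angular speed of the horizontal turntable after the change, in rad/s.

ω_f ≈ 4.81 rad/s

No external torque acts about the axis; L_before = L_after.
I_p = (4.51)(0.461)² = 0.9585 kg·m².
Added inertia Σmr² = (0.626)(0.317)² = 0.06291 kg·m²; I_f = 0.9585 + 0.06291 = 1.021 kg·m².
ω_f = I_p ω_i / I_f = (0.9585)(5.13) / 1.021 = 4.814 rad/s.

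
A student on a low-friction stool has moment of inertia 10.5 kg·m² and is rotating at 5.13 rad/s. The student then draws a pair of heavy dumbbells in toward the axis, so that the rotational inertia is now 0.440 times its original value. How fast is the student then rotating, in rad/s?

ω₂ ≈ 11.7 rad/s

Angular momentum about the spin axis is conserved since the torque about it is zero.
I₂ = 0.440 × 10.5 = 4.620 kg·m².
ω₂ = I₁ω₁ / I₂ = (10.50)(5.13 rad/s) / (4.620) = 11.66 rad/s.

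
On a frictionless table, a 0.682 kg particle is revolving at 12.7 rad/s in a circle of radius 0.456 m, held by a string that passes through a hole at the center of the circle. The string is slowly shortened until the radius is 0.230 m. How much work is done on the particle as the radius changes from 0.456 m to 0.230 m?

W ≈ 33.5 J

The constraining force is radial, so m r² ω about the center is conserved.
ω₂ = ω₁ (r₁/r₂)² = (12.7)(0.456/0.230)² = 49.92 rad/s.
W = ΔKE = ½m(v₂² − v₁²) = 33.52 J.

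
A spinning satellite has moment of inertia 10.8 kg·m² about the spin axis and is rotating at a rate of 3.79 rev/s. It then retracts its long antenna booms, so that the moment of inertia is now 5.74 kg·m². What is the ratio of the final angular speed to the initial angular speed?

With no external torque about the axis, L is conserved: I₁ω₁ = I₂ω₂.
ω₂/ω₁ = I₁/I₂ = 10.80 / 5.740 = 1.882.

ω₂/ω₁ ≈ 1.88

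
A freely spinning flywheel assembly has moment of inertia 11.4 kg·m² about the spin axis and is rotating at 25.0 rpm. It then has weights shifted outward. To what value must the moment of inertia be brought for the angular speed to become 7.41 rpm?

No external torque acts about the spin axis, so angular momentum is conserved.
I₂ = I₁ω₁ / ω₂ = (11.4)(25.0) / (7.41) = 38.46 kg·m².

I₂ ≈ 38.5 kg·m²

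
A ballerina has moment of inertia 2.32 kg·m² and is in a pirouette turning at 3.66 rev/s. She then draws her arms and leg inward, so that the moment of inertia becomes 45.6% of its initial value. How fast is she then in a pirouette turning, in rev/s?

ω₂ ≈ 8.03 rev/s

Angular momentum about the spin axis is conserved since the torque about it is zero.
I₂ = 0.456 × 2.32 = 1.058 kg·m².
ω₂ = I₁ω₁ / I₂ = (2.320)(3.66 rev/s) / (1.058) = 8.026 rev/s.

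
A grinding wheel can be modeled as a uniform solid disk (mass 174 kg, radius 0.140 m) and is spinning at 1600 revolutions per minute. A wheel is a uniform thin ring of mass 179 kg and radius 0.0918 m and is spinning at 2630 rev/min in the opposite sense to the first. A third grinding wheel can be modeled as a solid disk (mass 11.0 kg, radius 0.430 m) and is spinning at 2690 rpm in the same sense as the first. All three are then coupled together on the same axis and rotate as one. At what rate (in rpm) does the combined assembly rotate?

|ω_f| ≈ 354 rpm

The coupling torques are internal; angular momentum about the shared axis is conserved.
Moments of inertia: I_A = ½(174)(0.140)² = 1.705 kg·m²; I_B = (179)(0.0918)² = 1.508 kg·m²; I_C = ½(11.0)(0.430)² = 1.017 kg·m².
Taking A's sense as positive: L = (1.705)(1600) − (1.508)(2630) + (1.017)(2690) = 1497 kg·m²·rpm.
Combined I = 1.705 + 1.508 + 1.017 = 4.231 kg·m².
ω_f = L / I = 1497 / 4.231 = 353.8 rpm.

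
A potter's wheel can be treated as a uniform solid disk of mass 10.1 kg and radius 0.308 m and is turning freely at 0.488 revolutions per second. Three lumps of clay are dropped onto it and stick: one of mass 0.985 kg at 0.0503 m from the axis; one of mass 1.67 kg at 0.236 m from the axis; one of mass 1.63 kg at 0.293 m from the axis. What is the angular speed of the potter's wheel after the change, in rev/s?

ω_f ≈ 0.327 rev/s

The added mass arrives with no angular momentum about the axis, and any external torque about the axis is negligible, so the system's angular momentum is conserved.
I_p = ½(10.1)(0.308)² = 0.4791 kg·m².
Added inertia Σmr² = (0.985)(0.0503)² + (1.67)(0.236)² + (1.63)(0.293)² = 0.2354 kg·m²; I_f = 0.4791 + 0.2354 = 0.7145 kg·m².
ω_f = I_p ω_i / I_f = (0.4791)(0.488) / 0.7145 = 0.3272 rev/s.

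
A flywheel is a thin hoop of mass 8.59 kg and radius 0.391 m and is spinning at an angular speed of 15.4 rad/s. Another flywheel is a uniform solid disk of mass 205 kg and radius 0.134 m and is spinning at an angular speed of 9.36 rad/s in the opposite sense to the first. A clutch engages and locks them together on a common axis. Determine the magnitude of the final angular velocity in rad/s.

|ω_f| ≈ 0.950 rad/s

The coupling torques are internal; angular momentum about the shared axis is conserved.
Moments of inertia: I_A = (8.59)(0.391)² = 1.313 kg·m²; I_B = ½(205)(0.134)² = 1.840 kg·m².
Taking A's sense as positive: L = (1.313)(15.4) − (1.840)(9.36) = 2.997 kg·m²·rad/s.
Combined I = 1.313 + 1.840 = 3.154 kg·m².
ω_f = L / I = 2.997 / 3.154 = 0.9503 rad/s.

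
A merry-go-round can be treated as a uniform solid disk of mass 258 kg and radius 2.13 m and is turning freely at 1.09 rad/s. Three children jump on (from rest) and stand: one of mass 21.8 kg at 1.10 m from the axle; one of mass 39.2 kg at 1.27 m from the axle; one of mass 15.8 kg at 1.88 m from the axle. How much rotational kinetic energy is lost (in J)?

energy lost ≈ 69.2 J

The added mass arrives with no angular momentum about the axle, and any external torque about the axle is negligible, so the system's angular momentum is conserved.
I_p = ½(258)(2.13)² = 585.3 kg·m².
Added inertia Σmr² = (21.8)(1.10)² + (39.2)(1.27)² + (15.8)(1.88)² = 145.4 kg·m²; I_f = 585.3 + 145.4 = 730.7 kg·m².
ω_f = I_p ω_i / I_f = (585.3)(1.09) / 730.7 = 0.8730 rad/s.
KE_i = ½(585.3)(1.090 rad/s)² = 347.7 J; KE_f = ½(730.7)(0.8730)² = 278.5 J.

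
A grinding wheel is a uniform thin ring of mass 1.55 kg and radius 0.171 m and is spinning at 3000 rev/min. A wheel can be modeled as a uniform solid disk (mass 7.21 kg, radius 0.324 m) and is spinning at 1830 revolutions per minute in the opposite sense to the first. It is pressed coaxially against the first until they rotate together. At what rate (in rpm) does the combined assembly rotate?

|ω_f| ≈ 1310 rpm

The coupling torques are internal; angular momentum about the shared axis is conserved.
Moments of inertia: I_A = (1.55)(0.171)² = 0.04532 kg·m²; I_B = ½(7.21)(0.324)² = 0.3784 kg·m².
Taking A's sense as positive: L = (0.04532)(3000) − (0.3784)(1830) = -556.6 kg·m²·rpm.
Combined I = 0.04532 + 0.3784 = 0.4238 kg·m².
ω_f = L / I = -556.6 / 0.4238 = -1313 rpm.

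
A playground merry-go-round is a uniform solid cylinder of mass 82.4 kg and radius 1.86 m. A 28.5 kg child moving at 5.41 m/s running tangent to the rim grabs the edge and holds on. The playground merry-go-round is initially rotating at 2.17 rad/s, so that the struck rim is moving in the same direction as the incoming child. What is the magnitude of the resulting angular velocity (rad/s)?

|ω_f| ≈ 2.47 rad/s

The axle reaction passes through the axle and exerts no torque about it; angular momentum about the axle is conserved through the impact.
I_p = ½(82.4)(1.86)² = 142.5 kg·m². Taking the sense of the child's angular momentum as positive, L_{child} = m v R = (28.5)(5.41)(1.86) = 286.8 kg·m²/s.
L_i = +I_p ω_p + m v R = +(142.5)(2.17) + 286.8 = 596.1 kg·m²/s.
After sticking, I_f = I_p + m R² = 142.5 + (28.5)(1.86)² = 241.1 kg·m².
ω_f = L_i / I_f = 596.1 / 241.1 = 2.472 rad/s.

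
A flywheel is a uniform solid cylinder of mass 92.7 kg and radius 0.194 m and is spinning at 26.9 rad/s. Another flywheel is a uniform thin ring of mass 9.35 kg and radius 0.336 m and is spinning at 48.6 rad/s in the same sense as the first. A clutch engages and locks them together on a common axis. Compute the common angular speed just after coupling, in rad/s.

The coupling torques are internal; angular momentum about the shared axis is conserved.
Moments of inertia: I_A = ½(92.7)(0.194)² = 1.744 kg·m²; I_B = (9.35)(0.336)² = 1.056 kg·m².
Taking A's sense as positive: L = (1.744)(26.9) + (1.056)(48.6) = 98.23 kg·m²·rad/s.
Combined I = 1.744 + 1.056 = 2.800 kg·m².
ω_f = L / I = 98.23 / 2.800 = 35.08 rad/s.

|ω_f| ≈ 35.1 rad/s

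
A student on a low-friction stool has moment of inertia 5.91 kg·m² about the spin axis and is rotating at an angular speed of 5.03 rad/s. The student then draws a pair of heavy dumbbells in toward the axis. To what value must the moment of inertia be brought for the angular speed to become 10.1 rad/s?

I₂ ≈ 2.94 kg·m²

Angular momentum about the spin axis is conserved since the torque about it is zero.
I₂ = I₁ω₁ / ω₂ = (5.91)(5.03) / (10.1) = 2.943 kg·m².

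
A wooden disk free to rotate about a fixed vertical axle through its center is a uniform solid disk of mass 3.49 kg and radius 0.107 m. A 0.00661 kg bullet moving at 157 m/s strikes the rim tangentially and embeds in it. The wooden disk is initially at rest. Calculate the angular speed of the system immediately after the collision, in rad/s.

|ω_f| ≈ 5.54 rad/s

About the axle the impulsive forces during the collision are internal, so angular momentum about that axis is conserved.
I_p = ½(3.49)(0.107)² = 0.01998 kg·m². Taking the sense of the bullet's angular momentum as positive, L_{bullet} = m v R = (0.00661)(157)(0.107) = 0.1110 kg·m²/s.
L_i = 0 + 0.1110 = 0.1110 kg·m²/s.
After sticking, I_f = I_p + m R² = 0.01998 + (0.00661)(0.107)² = 0.02005 kg·m².
ω_f = L_i / I_f = 0.1110 / 0.02005 = 5.537 rad/s.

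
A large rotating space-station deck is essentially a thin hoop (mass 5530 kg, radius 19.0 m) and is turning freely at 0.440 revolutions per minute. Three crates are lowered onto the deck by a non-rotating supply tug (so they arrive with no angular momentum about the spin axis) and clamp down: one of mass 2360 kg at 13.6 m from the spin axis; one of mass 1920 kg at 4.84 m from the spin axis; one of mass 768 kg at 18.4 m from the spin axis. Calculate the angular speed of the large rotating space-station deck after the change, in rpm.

The added mass arrives with no angular momentum about the spin axis, and any external torque about the spin axis is negligible, so the system's angular momentum is conserved.
I_p = (5530)(19.0)² = 1.996e+06 kg·m².
Added inertia Σmr² = (2360)(13.6)² + (1920)(4.84)² + (768)(18.4)² = 7.415e+05 kg·m²; I_f = 1.996e+06 + 7.415e+05 = 2.738e+06 kg·m².
ω_f = I_p ω_i / I_f = (1.996e+06)(0.440) / 2.738e+06 = 0.3208 rpm.

ω_f ≈ 0.321 rpm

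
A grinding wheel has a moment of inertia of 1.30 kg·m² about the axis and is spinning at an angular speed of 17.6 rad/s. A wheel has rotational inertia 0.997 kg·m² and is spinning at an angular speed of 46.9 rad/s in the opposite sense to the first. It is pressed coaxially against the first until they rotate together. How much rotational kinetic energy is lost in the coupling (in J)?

No external torque acts about the common axis, so total angular momentum is conserved.
Taking A's sense as positive: L = (1.300)(17.6) − (0.9970)(46.9) = -23.88 kg·m²·rad/s.
Combined I = 1.300 + 0.9970 = 2.297 kg·m².
ω_f = L / I = -23.88 / 2.297 = -10.40 rad/s.
KE_i = ½ΣIω² = 1298 J; KE_f = ½(2.297)(10.40)² = 124.1 J.

ΔKE lost ≈ 1170 J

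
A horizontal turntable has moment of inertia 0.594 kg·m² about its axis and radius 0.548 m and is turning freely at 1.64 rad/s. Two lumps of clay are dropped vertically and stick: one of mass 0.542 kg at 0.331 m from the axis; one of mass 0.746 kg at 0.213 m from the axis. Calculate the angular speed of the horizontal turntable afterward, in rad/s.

ω_f ≈ 1.42 rad/s

No external torque acts about the axis; L_before = L_after.
Added inertia Σmr² = (0.542)(0.331)² + (0.746)(0.213)² = 0.09323 kg·m²; I_f = 0.5940 + 0.09323 = 0.6872 kg·m².
ω_f = I_p ω_i / I_f = (0.5940)(1.64) / 0.6872 = 1.418 rad/s.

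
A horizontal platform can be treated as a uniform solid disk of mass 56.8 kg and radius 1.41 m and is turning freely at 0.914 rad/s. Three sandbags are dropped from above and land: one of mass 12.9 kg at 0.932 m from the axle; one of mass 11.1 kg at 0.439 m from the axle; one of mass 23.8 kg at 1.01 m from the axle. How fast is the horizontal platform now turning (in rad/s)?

No external torque acts about the axle; L_before = L_after.
I_p = ½(56.8)(1.41)² = 56.46 kg·m².
Added inertia Σmr² = (12.9)(0.932)² + (11.1)(0.439)² + (23.8)(1.01)² = 37.62 kg·m²; I_f = 56.46 + 37.62 = 94.08 kg·m².
ω_f = I_p ω_i / I_f = (56.46)(0.914) / 94.08 = 0.5485 rad/s.

ω_f ≈ 0.549 rad/s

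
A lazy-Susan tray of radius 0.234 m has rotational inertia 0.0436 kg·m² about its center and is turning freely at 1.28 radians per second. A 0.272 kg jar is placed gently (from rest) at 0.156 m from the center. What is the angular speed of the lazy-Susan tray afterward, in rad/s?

The added mass arrives with no angular momentum about the center, and any external torque about the center is negligible, so the system's angular momentum is conserved.
Added inertia Σmr² = (0.272)(0.156)² = 0.006619 kg·m²; I_f = 0.04360 + 0.006619 = 0.05022 kg·m².
ω_f = I_p ω_i / I_f = (0.04360)(1.28) / 0.05022 = 1.111 rad/s.

ω_f ≈ 1.11 rad/s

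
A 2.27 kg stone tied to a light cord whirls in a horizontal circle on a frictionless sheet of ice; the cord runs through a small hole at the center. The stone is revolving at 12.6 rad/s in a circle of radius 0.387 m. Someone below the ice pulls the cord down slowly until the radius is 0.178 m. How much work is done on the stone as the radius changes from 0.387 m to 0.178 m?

W ≈ 101 J

No torque about the axis ⇒ m r₁² ω₁ = m r₂² ω₂.
ω₂ = ω₁ (r₁/r₂)² = (12.6)(0.387/0.178)² = 59.56 rad/s.
W = ΔKE = ½m(v₂² − v₁²) = 100.6 J.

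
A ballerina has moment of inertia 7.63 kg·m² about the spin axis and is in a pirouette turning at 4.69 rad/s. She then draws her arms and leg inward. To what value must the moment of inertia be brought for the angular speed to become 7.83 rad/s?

No external torque acts about the spin axis, so angular momentum is conserved.
I₂ = I₁ω₁ / ω₂ = (7.63)(4.69) / (7.83) = 4.570 kg·m².

I₂ ≈ 4.57 kg·m²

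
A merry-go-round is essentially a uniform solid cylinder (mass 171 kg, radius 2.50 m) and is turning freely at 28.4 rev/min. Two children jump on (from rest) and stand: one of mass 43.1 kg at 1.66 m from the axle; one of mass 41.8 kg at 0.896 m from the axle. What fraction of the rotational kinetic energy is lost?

fraction ≈ 0.222

The added mass arrives with no angular momentum about the axle, and any external torque about the axle is negligible, so the system's angular momentum is conserved.
I_p = ½(171)(2.50)² = 534.4 kg·m².
Added inertia Σmr² = (43.1)(1.66)² + (41.8)(0.896)² = 152.3 kg·m²; I_f = 534.4 + 152.3 = 686.7 kg·m².
ω_f = I_p ω_i / I_f = (534.4)(28.4) / 686.7 = 22.10 rpm.
KE_i = ½(534.4)(2.974 rad/s)² = 2363 J; KE_f = ½(686.7)(2.314)² = 1839 J.
Fraction lost = 0.2218.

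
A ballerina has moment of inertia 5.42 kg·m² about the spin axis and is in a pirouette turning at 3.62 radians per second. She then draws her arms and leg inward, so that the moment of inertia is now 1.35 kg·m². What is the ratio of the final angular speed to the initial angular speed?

With no external torque about the axis, L is conserved: I₁ω₁ = I₂ω₂.
ω₂/ω₁ = I₁/I₂ = 5.420 / 1.350 = 4.015.

ω₂/ω₁ ≈ 4.01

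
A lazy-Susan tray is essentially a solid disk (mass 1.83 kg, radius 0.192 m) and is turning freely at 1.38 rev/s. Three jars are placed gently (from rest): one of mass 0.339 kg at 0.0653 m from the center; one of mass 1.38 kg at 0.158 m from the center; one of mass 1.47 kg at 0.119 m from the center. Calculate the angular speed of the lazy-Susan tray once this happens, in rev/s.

The added mass arrives with no angular momentum about the center, and any external torque about the center is negligible, so the system's angular momentum is conserved.
I_p = ½(1.83)(0.192)² = 0.03373 kg·m².
Added inertia Σmr² = (0.339)(0.0653)² + (1.38)(0.158)² + (1.47)(0.119)² = 0.05671 kg·m²; I_f = 0.03373 + 0.05671 = 0.09044 kg·m².
ω_f = I_p ω_i / I_f = (0.03373)(1.38) / 0.09044 = 0.5147 rev/s.

ω_f ≈ 0.515 rev/s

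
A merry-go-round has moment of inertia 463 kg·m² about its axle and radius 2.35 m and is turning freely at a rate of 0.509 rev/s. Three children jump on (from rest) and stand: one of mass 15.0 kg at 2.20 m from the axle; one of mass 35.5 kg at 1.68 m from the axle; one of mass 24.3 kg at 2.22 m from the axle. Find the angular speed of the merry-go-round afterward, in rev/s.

The added mass arrives with no angular momentum about the axle, and any external torque about the axle is negligible, so the system's angular momentum is conserved.
Added inertia Σmr² = (15.0)(2.20)² + (35.5)(1.68)² + (24.3)(2.22)² = 292.6 kg·m²; I_f = 463.0 + 292.6 = 755.6 kg·m².
ω_f = I_p ω_i / I_f = (463.0)(0.509) / 755.6 = 0.3119 rev/s.

ω_f ≈ 0.312 rev/s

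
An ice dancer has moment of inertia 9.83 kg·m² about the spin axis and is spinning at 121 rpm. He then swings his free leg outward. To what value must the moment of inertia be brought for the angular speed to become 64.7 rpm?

With no external torque about the axis, L is conserved: I₁ω₁ = I₂ω₂.
I₂ = I₁ω₁ / ω₂ = (9.83)(121) / (64.7) = 18.38 kg·m².

I₂ ≈ 18.4 kg·m²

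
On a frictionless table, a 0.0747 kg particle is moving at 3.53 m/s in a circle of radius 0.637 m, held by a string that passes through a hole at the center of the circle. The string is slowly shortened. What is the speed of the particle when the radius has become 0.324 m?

v₂ ≈ 6.94 m/s

Central (radial) force ⇒ zero torque about the center ⇒ m v r is constant.
v₂ = v₁ r₁ / r₂ = (3.53)(0.637) / (0.324) = 6.940 m/s.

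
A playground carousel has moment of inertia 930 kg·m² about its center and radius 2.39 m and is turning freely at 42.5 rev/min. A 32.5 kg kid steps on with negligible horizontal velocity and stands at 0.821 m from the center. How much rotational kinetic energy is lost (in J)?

The added mass arrives with no angular momentum about the center, and any external torque about the center is negligible, so the system's angular momentum is conserved.
Added inertia Σmr² = (32.5)(0.821)² = 21.91 kg·m²; I_f = 930.0 + 21.91 = 951.9 kg·m².
ω_f = I_p ω_i / I_f = (930.0)(42.5) / 951.9 = 41.52 rpm.
KE_i = ½(930.0)(4.451 rad/s)² = 9211 J; KE_f = ½(951.9)(4.348)² = 8999 J.

energy lost ≈ 212 J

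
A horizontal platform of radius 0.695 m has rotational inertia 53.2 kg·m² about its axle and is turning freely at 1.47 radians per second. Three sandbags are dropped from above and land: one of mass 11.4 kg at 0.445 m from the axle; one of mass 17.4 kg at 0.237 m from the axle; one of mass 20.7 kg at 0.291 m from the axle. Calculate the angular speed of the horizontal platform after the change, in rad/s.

ω_f ≈ 1.34 rad/s

No external torque acts about the axle; L_before = L_after.
Added inertia Σmr² = (11.4)(0.445)² + (17.4)(0.237)² + (20.7)(0.291)² = 4.988 kg·m²; I_f = 53.20 + 4.988 = 58.19 kg·m².
ω_f = I_p ω_i / I_f = (53.20)(1.47) / 58.19 = 1.344 rad/s.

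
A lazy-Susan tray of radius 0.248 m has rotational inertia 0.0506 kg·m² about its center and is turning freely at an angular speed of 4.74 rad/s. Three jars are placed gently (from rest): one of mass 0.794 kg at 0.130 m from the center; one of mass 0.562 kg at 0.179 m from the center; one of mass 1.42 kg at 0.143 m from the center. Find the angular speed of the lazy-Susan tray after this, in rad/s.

The added mass arrives with no angular momentum about the center, and any external torque about the center is negligible, so the system's angular momentum is conserved.
Added inertia Σmr² = (0.794)(0.130)² + (0.562)(0.179)² + (1.42)(0.143)² = 0.06046 kg·m²; I_f = 0.05060 + 0.06046 = 0.1111 kg·m².
ω_f = I_p ω_i / I_f = (0.05060)(4.74) / 0.1111 = 2.160 rad/s.

ω_f ≈ 2.16 rad/s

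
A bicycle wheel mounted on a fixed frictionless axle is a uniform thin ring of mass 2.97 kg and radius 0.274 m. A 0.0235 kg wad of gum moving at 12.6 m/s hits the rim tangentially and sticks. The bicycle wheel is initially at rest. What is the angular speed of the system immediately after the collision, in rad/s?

The axle reaction passes through the axle and exerts no torque about it; angular momentum about the axle is conserved through the impact.
I_p = (2.97)(0.274)² = 0.2230 kg·m². Taking the sense of the wad of gum's angular momentum as positive, L_{wad} = m v R = (0.0235)(12.6)(0.274) = 0.08113 kg·m²/s.
L_i = 0 + 0.08113 = 0.08113 kg·m²/s.
After sticking, I_f = I_p + m R² = 0.2230 + (0.0235)(0.274)² = 0.2247 kg·m².
ω_f = L_i / I_f = 0.08113 / 0.2247 = 0.3610 rad/s.

|ω_f| ≈ 0.361 rad/s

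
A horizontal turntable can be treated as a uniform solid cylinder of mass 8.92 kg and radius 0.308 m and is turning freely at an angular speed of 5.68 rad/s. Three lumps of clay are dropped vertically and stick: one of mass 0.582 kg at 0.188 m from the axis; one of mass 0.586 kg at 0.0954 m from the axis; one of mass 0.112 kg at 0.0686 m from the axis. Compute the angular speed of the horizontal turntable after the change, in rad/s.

ω_f ≈ 5.35 rad/s

The added mass arrives with no angular momentum about the axis, and any external torque about the axis is negligible, so the system's angular momentum is conserved.
I_p = ½(8.92)(0.308)² = 0.4231 kg·m².
Added inertia Σmr² = (0.582)(0.188)² + (0.586)(0.0954)² + (0.112)(0.0686)² = 0.02643 kg·m²; I_f = 0.4231 + 0.02643 = 0.4495 kg·m².
ω_f = I_p ω_i / I_f = (0.4231)(5.68) / 0.4495 = 5.346 rad/s.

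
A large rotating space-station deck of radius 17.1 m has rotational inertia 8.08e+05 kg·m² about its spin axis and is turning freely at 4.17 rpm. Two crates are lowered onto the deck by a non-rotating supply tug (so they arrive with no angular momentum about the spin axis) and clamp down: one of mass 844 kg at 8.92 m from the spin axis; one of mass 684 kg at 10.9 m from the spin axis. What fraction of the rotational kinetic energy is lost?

No external torque acts about the spin axis; L_before = L_after.
Added inertia Σmr² = (844)(8.92)² + (684)(10.9)² = 1.484e+05 kg·m²; I_f = 8.080e+05 + 1.484e+05 = 9.564e+05 kg·m².
ω_f = I_p ω_i / I_f = (8.080e+05)(4.17) / 9.564e+05 = 3.523 rpm.
KE_i = ½(8.080e+05)(0.4367 rad/s)² = 77040 J; KE_f = ½(9.564e+05)(0.3689)² = 65080 J.
Fraction lost = 0.1552.

fraction ≈ 0.155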